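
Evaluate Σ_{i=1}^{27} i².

6930

Σ_{i=1}^{27} i² = 27·28·55/6 = 6930.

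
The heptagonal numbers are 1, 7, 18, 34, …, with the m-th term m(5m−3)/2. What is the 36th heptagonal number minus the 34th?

36·(5·36 − 3)/2 = 3186 and 34·(5·34 − 3)/2 = 2839.
Difference: 3186 − 2839 = 347.

347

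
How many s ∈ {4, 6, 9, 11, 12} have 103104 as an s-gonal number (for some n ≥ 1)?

s = 4: P(4, 321) = 103041 and P(4, 322) = 103684; 103104 is not s-gonal.
s = 6: P(6, 227) = 102831 and P(6, 228) = 103740; 103104 is not s-gonal.
s = 9: P(9, 171) = 101916 and P(9, 172) = 103114; 103104 is not s-gonal.
s = 11: P(11, 151) = 102076 and P(11, 152) = 103436; 103104 is not s-gonal.
s = 12: P(12, 144) = 103104. ✓
Hits: s ∈ {12} → 1.

1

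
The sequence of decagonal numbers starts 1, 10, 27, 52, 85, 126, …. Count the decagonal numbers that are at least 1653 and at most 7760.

24

The n-th decagonal number is n(4n−3).
Smallest index with value ≥ 1653: n = 21 (giving 1701).
Largest index with value ≤ 7760: n = 44 (giving 7612).
Indices 21 through 44: 24 terms.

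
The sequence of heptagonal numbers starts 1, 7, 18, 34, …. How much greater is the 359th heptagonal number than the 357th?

3577

359·(5·359 − 3)/2 = 321664 and 357·(5·357 − 3)/2 = 318087.
Difference: 321664 − 318087 = 3577.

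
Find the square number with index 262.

68644

The 262nd square number is n² with n = 262.
262² = 68644.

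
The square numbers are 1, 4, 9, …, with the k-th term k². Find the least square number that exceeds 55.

64

Solve n² > 55 for integer n.
The largest n with value ≤ 55 is 7 (since 49 ≤ 55 < 64), so the first above is n = 8, value 64.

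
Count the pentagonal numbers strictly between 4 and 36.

The n-th pentagonal number is n(3n−1)/2.
Smallest index with value > 4: n = 2 (giving 5).
Largest index with value < 36: n = 5 (giving 35).
Indices 2 through 5: 4 terms.

4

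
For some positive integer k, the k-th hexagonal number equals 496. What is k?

16

Set n(2n−1) = 496, giving 2n² − n − 496 = 0.
The discriminant is 1 + 8·496 = 3969, and √3969 = 63.
So n = (1 + 63) / 4 = 64/4 = 16.
Check: 16·(2·16 − 1) = 496. ✓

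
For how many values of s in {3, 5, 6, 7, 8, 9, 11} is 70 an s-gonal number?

1

s = 3: P(3, 11) = 66 and P(3, 12) = 78; 70 is not s-gonal.
s = 5: P(5, 7) = 70. ✓
s = 6: P(6, 6) = 66 and P(6, 7) = 91; 70 is not s-gonal.
s = 7: P(7, 5) = 55 and P(7, 6) = 81; 70 is not s-gonal.
s = 8: P(8, 5) = 65 and P(8, 6) = 96; 70 is not s-gonal.
s = 9: P(9, 4) = 46 and P(9, 5) = 75; 70 is not s-gonal.
s = 11: P(11, 4) = 58 and P(11, 5) = 95; 70 is not s-gonal.
Hits: s ∈ {5} → 1.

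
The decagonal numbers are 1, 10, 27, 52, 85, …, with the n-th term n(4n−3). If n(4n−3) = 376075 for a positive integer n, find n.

307

Set n(4n−3) = 376075, giving 4n² − 3n − 376075 = 0.
The discriminant is 9 + 16·376075 = 6017209, and √6017209 = 2453.
So n = (3 + 2453) / 8 = 2456/8 = 307.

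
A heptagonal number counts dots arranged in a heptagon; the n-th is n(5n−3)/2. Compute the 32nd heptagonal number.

The 32nd heptagonal number is n(5n−3)/2 with n = 32.
32·(5·32 − 3)/2 = 32·157/2 = 2512.

2512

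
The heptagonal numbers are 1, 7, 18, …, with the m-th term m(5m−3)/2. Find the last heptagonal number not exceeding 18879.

Solve n(5n−3)/2 ≤ 18879 for integer n.
n = 87 gives 18792 ≤ 18879, while n = 88 gives 19228 > 18879; so the answer is 18792.

18792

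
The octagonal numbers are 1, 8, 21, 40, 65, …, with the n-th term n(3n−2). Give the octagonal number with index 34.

3400

34·(3·34 − 2) = 34·100 = 3400.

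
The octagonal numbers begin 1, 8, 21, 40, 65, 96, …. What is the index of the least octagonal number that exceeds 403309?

Solve n(3n−2) > 403309 for integer n.
The largest n with value ≤ 403309 is 366 (since 401136 ≤ 403309 < 403333), so the first above is n = 367, value 403333.

367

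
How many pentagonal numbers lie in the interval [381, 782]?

The n-th pentagonal number is n(3n−1)/2.
Smallest index with value ≥ 381: n = 17 (giving 425).
Largest index with value ≤ 782: n = 23 (giving 782).
Indices 17 through 23: 7 terms.

7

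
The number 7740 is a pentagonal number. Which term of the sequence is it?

72

Set n(3n−1)/2 = 7740, giving 3n² − n − 15480 = 0.
The discriminant is 1 + 24·7740 = 185761, and √185761 = 431.
So n = (1 + 431) / 6 = 432/6 = 72.
Check: 72·(3·72 − 1)/2 = 7740. ✓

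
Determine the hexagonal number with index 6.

6·(2·6 − 1) = 6·11 = 66.

66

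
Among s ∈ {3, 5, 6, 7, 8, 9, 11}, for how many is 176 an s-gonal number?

2

s = 3: P(3, 18) = 171 and P(3, 19) = 190; 176 is not s-gonal.
s = 5: P(5, 11) = 176. ✓
s = 6: P(6, 9) = 153 and P(6, 10) = 190; 176 is not s-gonal.
s = 7: P(7, 8) = 148 and P(7, 9) = 189; 176 is not s-gonal.
s = 8: P(8, 8) = 176. ✓
s = 9: P(9, 7) = 154 and P(9, 8) = 204; 176 is not s-gonal.
s = 11: P(11, 6) = 141 and P(11, 7) = 196; 176 is not s-gonal.
Hits: s ∈ {5, 8} → 2.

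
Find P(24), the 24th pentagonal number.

24·(3·24 − 1)/2 = 24·71/2 = 852.

852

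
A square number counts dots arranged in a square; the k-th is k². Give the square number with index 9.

The 9th square number is n² with n = 9.
9² = 81.

81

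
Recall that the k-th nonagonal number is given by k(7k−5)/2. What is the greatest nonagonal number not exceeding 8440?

8281

Solve n(7n−5)/2 ≤ 8440 for integer n.
n = 49 gives 8281 ≤ 8440, while n = 50 gives 8625 > 8440; so the answer is 8281.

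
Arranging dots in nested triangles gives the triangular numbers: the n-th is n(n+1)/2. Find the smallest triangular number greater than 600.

630

Solve n(n+1)/2 > 600 for integer n.
The largest n with value ≤ 600 is 34 (since 595 ≤ 600 < 630), so the first above is n = 35, value 630.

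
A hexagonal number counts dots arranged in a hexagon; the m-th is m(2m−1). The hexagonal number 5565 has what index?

53

Set n(2n−1) = 5565, giving 2n² − n − 5565 = 0.
So n = (1 + 211) / 4 = 212/4 = 53.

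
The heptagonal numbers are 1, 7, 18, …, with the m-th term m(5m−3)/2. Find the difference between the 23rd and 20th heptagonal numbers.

23·(5·23 − 3)/2 = 1288 and 20·(5·20 − 3)/2 = 970.
Difference: 1288 − 970 = 318.

318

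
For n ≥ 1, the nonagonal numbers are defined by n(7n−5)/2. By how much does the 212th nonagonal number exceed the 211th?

1478

Consecutive nonagonal numbers differ by 7n − 6: here 7·212 − 6 = 1478.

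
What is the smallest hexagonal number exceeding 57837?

Solve n(2n−1) > 57837 for integer n.
The largest n with value ≤ 57837 is 170 (since 57630 ≤ 57837 < 58311), so the first above is n = 171, value 58311.

58311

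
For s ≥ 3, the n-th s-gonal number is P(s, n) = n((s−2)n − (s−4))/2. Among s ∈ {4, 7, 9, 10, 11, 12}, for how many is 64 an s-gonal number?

s = 4: P(4, 8) = 64. ✓
s = 7: P(7, 5) = 55 and P(7, 6) = 81; 64 is not s-gonal.
s = 9: P(9, 4) = 46 and P(9, 5) = 75; 64 is not s-gonal.
s = 10: P(10, 4) = 52 and P(10, 5) = 85; 64 is not s-gonal.
s = 11: P(11, 4) = 58 and P(11, 5) = 95; 64 is not s-gonal.
s = 12: P(12, 4) = 64. ✓
Hits: s ∈ {4, 12} → 2.

2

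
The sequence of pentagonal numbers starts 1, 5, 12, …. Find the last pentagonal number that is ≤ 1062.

1001

Solve n(3n−1)/2 ≤ 1062 for integer n.
n = 26 gives 1001 ≤ 1062, while n = 27 gives 1080 > 1062; so the answer is 1001.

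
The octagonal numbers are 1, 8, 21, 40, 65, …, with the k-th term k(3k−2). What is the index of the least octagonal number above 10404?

Solve n(3n−2) > 10404 for integer n.
The largest n with value ≤ 10404 is 59 (since 10325 ≤ 10404 < 10680), so the first above is n = 60, value 10680.

60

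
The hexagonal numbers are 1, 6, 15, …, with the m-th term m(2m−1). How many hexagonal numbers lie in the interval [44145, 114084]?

91

The n-th hexagonal number is n(2n−1).
Smallest index with value ≥ 44145: n = 149 (giving 44253).
Largest index with value ≤ 114084: n = 239 (giving 114003).
Indices 149 through 239: 91 terms.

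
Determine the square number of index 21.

441

The 21st square number is n² with n = 21.
21² = 441.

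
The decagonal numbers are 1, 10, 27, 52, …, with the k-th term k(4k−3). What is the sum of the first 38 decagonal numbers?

Σ i(4i−3) = 4Σi² − 3Σi over i = 1..38.
Σi = 741 and Σi² = 19019.
4·19019 − 3·741 = 73853.

73853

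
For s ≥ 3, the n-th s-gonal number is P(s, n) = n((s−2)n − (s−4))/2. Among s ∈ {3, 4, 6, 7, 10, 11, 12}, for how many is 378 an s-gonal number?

s = 3: P(3, 27) = 378. ✓
s = 4: P(4, 19) = 361 and P(4, 20) = 400; 378 is not s-gonal.
s = 6: P(6, 14) = 378. ✓
s = 7: P(7, 12) = 342 and P(7, 13) = 403; 378 is not s-gonal.
s = 10: P(10, 10) = 370 and P(10, 11) = 451; 378 is not s-gonal.
s = 11: P(11, 9) = 333 and P(11, 10) = 415; 378 is not s-gonal.
s = 12: P(12, 9) = 369 and P(12, 10) = 460; 378 is not s-gonal.
Hits: s ∈ {3, 6} → 2.

2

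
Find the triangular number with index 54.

1485

The 54th triangular number is n(n+1)/2 with n = 54.
54·55/2 = 2970/2 = 1485.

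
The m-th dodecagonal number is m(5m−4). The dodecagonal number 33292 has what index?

Set n(5n−4) = 33292, giving 5n² − 4n − 33292 = 0.
So n = (4 + 816) / 10 = 820/10 = 82.

82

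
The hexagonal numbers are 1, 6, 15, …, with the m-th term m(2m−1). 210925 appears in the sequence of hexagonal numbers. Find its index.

325

Set n(2n−1) = 210925, giving 2n² − n − 210925 = 0.
The discriminant is 1 + 8·210925 = 1687401, and √1687401 = 1299.
So n = (1 + 1299) / 4 = 1300/4 = 325.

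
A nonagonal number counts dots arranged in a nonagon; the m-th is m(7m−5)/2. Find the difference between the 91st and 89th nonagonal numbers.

1255

91·(7·91 − 5)/2 = 28756 and 89·(7·89 − 5)/2 = 27501.
Difference: 28756 − 27501 = 1255.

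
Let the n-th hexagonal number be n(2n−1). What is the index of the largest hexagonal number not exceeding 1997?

31

Solve n(2n−1) ≤ 1997 for integer n.
n = 31 gives 1891 ≤ 1997, while n = 32 gives 2016 > 1997; so the answer is index 31.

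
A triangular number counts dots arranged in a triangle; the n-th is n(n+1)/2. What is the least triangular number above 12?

15

Solve n(n+1)/2 > 12 for integer n.
The largest n with value ≤ 12 is 4 (since 10 ≤ 12 < 15), so the first above is n = 5, value 15.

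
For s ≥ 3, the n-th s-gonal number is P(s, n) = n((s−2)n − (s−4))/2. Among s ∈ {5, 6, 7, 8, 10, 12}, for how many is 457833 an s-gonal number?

s = 5: P(5, 552) = 456780 and P(5, 553) = 458437; 457833 is not s-gonal.
s = 6: P(6, 478) = 456490 and P(6, 479) = 458403; 457833 is not s-gonal.
s = 7: P(7, 428) = 457318 and P(7, 429) = 459459; 457833 is not s-gonal.
s = 8: P(8, 390) = 455520 and P(8, 391) = 457861; 457833 is not s-gonal.
s = 10: P(10, 338) = 455962 and P(10, 339) = 458667; 457833 is not s-gonal.
s = 12: P(12, 303) = 457833. ✓
Hits: s ∈ {12} → 1.

1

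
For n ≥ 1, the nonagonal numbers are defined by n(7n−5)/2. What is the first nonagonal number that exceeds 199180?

199326

Solve n(7n−5)/2 > 199180 for integer n.
The largest n with value ≤ 199180 is 238 (since 197659 ≤ 199180 < 199326), so the first above is n = 239, value 199326.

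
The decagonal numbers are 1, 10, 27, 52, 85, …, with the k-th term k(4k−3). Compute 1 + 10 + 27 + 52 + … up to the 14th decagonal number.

3745

Σ i(4i−3) = 4Σi² − 3Σi over i = 1..14.
Σi = 105 and Σi² = 1015.
4·1015 − 3·105 = 3745.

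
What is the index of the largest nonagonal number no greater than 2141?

25

Solve n(7n−5)/2 ≤ 2141 for integer n.
n = 25 gives 2125 ≤ 2141, while n = 26 gives 2301 > 2141; so the answer is index 25.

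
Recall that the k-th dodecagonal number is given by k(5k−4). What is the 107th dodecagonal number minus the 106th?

1061

Consecutive dodecagonal numbers differ by 10n − 9: here 10·107 − 9 = 1061.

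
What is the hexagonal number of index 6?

66

6·(2·6 − 1) = 6·11 = 66.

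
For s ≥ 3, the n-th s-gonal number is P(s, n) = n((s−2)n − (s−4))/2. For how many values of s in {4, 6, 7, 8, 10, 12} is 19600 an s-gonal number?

1

s = 4: P(4, 140) = 19600. ✓
s = 6: P(6, 99) = 19503 and P(6, 100) = 19900; 19600 is not s-gonal.
s = 7: P(7, 88) = 19228 and P(7, 89) = 19669; 19600 is not s-gonal.
s = 8: P(8, 81) = 19521 and P(8, 82) = 20008; 19600 is not s-gonal.
s = 10: P(10, 70) = 19390 and P(10, 71) = 19951; 19600 is not s-gonal.
s = 12: P(12, 63) = 19593 and P(12, 64) = 20224; 19600 is not s-gonal.
Hits: s ∈ {4} → 1.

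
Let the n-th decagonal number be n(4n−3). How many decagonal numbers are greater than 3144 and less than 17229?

The n-th decagonal number is n(4n−3).
Smallest index with value > 3144: n = 29 (giving 3277).
Largest index with value < 17229: n = 66 (giving 17226).
Indices 29 through 66: 38 terms.

38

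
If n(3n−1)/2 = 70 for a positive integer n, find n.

Set n(3n−1)/2 = 70, giving 3n² − n − 140 = 0.
The discriminant is 1 + 24·70 = 1681, and √1681 = 41.
So n = (1 + 41) / 6 = 42/6 = 7.

7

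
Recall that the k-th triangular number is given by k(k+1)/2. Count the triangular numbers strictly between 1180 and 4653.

The n-th triangular number is n(n+1)/2.
Smallest index with value > 1180: n = 49 (giving 1225).
Largest index with value < 4653: n = 95 (giving 4560).
Indices 49 through 95: 47 terms.

47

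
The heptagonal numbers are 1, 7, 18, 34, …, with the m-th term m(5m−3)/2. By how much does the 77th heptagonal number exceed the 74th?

1128

77·(5·77 − 3)/2 = 14707 and 74·(5·74 − 3)/2 = 13579.
Difference: 14707 − 13579 = 1128.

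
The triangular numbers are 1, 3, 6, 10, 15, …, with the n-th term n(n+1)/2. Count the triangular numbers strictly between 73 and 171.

6

The n-th triangular number is n(n+1)/2.
Smallest index with value > 73: n = 12 (giving 78).
Largest index with value < 171: n = 17 (giving 153).
Indices 12 through 17: 6 terms.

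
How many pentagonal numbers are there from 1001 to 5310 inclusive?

The n-th pentagonal number is n(3n−1)/2.
Smallest index with value ≥ 1001: n = 26 (giving 1001).
Largest index with value ≤ 5310: n = 59 (giving 5192).
Indices 26 through 59: 34 terms.

34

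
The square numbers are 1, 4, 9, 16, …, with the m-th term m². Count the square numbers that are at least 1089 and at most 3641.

28

The n-th square number is n².
Smallest index with value ≥ 1089: n = 33 (giving 1089).
Largest index with value ≤ 3641: n = 60 (giving 3600).
Indices 33 through 60: 28 terms.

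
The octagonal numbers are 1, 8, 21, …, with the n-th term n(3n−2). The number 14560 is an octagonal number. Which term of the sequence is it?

70

Set n(3n−2) = 14560, giving 3n² − 2n − 14560 = 0.
The discriminant is 4 + 12·14560 = 174724, and √174724 = 418.
So n = (2 + 418) / 6 = 420/6 = 70.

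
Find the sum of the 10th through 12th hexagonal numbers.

697

Σ i(2i−1) = 2Σi² − Σi over i = 10..12.
Σi = 78 − 45 = 33 and Σi² = 650 − 285 = 365.
2·365 − 1·33 = 697.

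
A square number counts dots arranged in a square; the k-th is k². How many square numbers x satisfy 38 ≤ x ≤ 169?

7

The n-th square number is n².
Smallest index with value ≥ 38: n = 7 (giving 49).
Largest index with value ≤ 169: n = 13 (giving 169).
Indices 7 through 13: 7 terms.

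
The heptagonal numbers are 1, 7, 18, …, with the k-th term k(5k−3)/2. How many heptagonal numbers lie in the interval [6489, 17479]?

32

The n-th heptagonal number is n(5n−3)/2.
Smallest index with value ≥ 6489: n = 52 (giving 6682).
Largest index with value ≤ 17479: n = 83 (giving 17098).
Indices 52 through 83: 32 terms.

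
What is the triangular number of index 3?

6

The 3rd triangular number is n(n+1)/2 with n = 3.
3·4/2 = 12/2 = 6.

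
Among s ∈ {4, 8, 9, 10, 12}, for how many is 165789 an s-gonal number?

1

s = 4: P(4, 407) = 165649 and P(4, 408) = 166464; 165789 is not s-gonal.
s = 8: P(8, 235) = 165205 and P(8, 236) = 166616; 165789 is not s-gonal.
s = 9: P(9, 218) = 165789. ✓
s = 10: P(10, 203) = 164227 and P(10, 204) = 165852; 165789 is not s-gonal.
s = 12: P(12, 182) = 164892 and P(12, 183) = 166713; 165789 is not s-gonal.
Hits: s ∈ {9} → 1.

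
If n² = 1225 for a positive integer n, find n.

We need n² = 1225, so n = √1225 = 35.

35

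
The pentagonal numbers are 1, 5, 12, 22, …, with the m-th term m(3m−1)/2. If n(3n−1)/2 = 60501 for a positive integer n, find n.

201

Set n(3n−1)/2 = 60501, giving 3n² − n − 121002 = 0.
So n = (1 + 1205) / 6 = 1206/6 = 201.
Check: 201·(3·201 − 1)/2 = 60501. ✓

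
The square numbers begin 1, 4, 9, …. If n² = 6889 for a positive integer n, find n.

83

We need n² = 6889, so n = √6889 = 83.
Check: 83² = 6889. ✓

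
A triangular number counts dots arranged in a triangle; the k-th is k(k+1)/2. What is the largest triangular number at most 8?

Solve n(n+1)/2 ≤ 8 for integer n.
n = 3 gives 6 ≤ 8, while n = 4 gives 10 > 8; so the answer is 6.

6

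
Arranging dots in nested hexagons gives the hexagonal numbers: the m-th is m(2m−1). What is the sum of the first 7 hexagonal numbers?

Σ i(2i−1) = 2Σi² − Σi over i = 1..7.
Σi = 28 and Σi² = 140.
2·140 − 1·28 = 252.

252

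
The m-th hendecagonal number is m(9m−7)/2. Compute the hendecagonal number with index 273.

334425

The 273rd hendecagonal number is n(9n−7)/2 with n = 273.
273·(9·273 − 7)/2 = 273·2450/2 = 273·1225 = 334425.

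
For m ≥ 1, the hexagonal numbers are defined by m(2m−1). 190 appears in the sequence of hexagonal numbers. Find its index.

10

Set n(2n−1) = 190, giving 2n² − n − 190 = 0.
So n = (1 + 39) / 4 = 40/4 = 10.
Check: 10·(2·10 − 1) = 190. ✓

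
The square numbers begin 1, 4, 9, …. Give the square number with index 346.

119716

346² = 119716.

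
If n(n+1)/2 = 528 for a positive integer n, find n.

32

Set n(n+1)/2 = 528, giving n² + n − 1056 = 0.
So n = (-1 + 65) / 2 = 64/2 = 32.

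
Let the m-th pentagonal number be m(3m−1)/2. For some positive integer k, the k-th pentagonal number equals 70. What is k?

Set n(3n−1)/2 = 70, giving 3n² − n − 140 = 0.
The discriminant is 1 + 24·70 = 1681, and √1681 = 41.
So n = (1 + 41) / 6 = 42/6 = 7.

7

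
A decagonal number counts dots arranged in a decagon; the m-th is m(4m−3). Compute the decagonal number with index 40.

The 40th decagonal number is n(4n−3) with n = 40.
40·(4·40 − 3) = 40·157 = 6280.

6280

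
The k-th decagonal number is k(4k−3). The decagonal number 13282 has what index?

Set n(4n−3) = 13282, giving 4n² − 3n − 13282 = 0.
The discriminant is 9 + 16·13282 = 212521, and √212521 = 461.
So n = (3 + 461) / 8 = 464/8 = 58.
Check: 58·(4·58 − 3) = 13282. ✓

58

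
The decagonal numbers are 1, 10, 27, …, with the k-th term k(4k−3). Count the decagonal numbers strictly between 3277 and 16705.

The n-th decagonal number is n(4n−3).
Smallest index with value > 3277: n = 30 (giving 3510).
Largest index with value < 16705: n = 64 (giving 16192).
Indices 30 through 64: 35 terms.

35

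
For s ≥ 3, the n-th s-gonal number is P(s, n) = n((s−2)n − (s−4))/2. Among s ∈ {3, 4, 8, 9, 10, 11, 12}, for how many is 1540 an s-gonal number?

2

s = 3: P(3, 55) = 1540. ✓
s = 4: P(4, 39) = 1521 and P(4, 40) = 1600; 1540 is not s-gonal.
s = 8: P(8, 22) = 1408 and P(8, 23) = 1541; 1540 is not s-gonal.
s = 9: P(9, 21) = 1491 and P(9, 22) = 1639; 1540 is not s-gonal.
s = 10: P(10, 20) = 1540. ✓
s = 11: P(11, 18) = 1395 and P(11, 19) = 1558; 1540 is not s-gonal.
s = 12: P(12, 17) = 1377 and P(12, 18) = 1548; 1540 is not s-gonal.
Hits: s ∈ {3, 10} → 2.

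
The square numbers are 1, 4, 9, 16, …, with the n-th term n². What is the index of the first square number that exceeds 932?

31

Solve n² > 932 for integer n.
The largest n with value ≤ 932 is 30 (since 900 ≤ 932 < 961), so the first above is n = 31, value 961.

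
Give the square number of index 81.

The 81st square number is n² with n = 81.
81² = 6561.

6561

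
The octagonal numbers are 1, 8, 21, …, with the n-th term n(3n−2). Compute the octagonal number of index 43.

5461

The 43rd octagonal number is n(3n−2) with n = 43.
43·(3·43 − 2) = 43·127 = 5461.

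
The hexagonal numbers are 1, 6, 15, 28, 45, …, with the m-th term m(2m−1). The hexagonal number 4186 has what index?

Set n(2n−1) = 4186, giving 2n² − n − 4186 = 0.
The discriminant is 1 + 8·4186 = 33489, and √33489 = 183.
So n = (1 + 183) / 4 = 184/4 = 46.

46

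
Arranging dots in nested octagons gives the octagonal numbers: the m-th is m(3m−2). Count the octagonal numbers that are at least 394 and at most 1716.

13

The n-th octagonal number is n(3n−2).
Smallest index with value ≥ 394: n = 12 (giving 408).
Largest index with value ≤ 1716: n = 24 (giving 1680).
Indices 12 through 24: 13 terms.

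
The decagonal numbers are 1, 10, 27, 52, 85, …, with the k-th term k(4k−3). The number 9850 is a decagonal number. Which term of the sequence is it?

50

Set n(4n−3) = 9850, giving 4n² − 3n − 9850 = 0.
So n = (3 + 397) / 8 = 400/8 = 50.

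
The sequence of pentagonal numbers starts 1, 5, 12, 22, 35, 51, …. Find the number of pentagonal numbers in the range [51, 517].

13

The n-th pentagonal number is n(3n−1)/2.
Smallest index with value ≥ 51: n = 6 (giving 51).
Largest index with value ≤ 517: n = 18 (giving 477).
Indices 6 through 18: 13 terms.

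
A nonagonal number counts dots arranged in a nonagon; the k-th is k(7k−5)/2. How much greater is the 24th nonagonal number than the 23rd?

162

Consecutive nonagonal numbers differ by 7n − 6: here 7·24 − 6 = 162.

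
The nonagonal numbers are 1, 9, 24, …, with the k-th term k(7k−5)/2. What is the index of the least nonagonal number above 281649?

285

Solve n(7n−5)/2 > 281649 for integer n.
The largest n with value ≤ 281649 is 284 (since 281586 ≤ 281649 < 283575), so the first above is n = 285, value 283575.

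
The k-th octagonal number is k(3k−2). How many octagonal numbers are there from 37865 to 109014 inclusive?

The n-th octagonal number is n(3n−2).
Smallest index with value ≥ 37865: n = 113 (giving 38081).
Largest index with value ≤ 109014: n = 190 (giving 107920).
Indices 113 through 190: 78 terms.

78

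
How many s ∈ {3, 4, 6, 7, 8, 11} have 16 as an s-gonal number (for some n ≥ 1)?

1

s = 3: P(3, 5) = 15 and P(3, 6) = 21; 16 is not s-gonal.
s = 4: P(4, 4) = 16. ✓
s = 6: P(6, 3) = 15 and P(6, 4) = 28; 16 is not s-gonal.
s = 7: P(7, 2) = 7 and P(7, 3) = 18; 16 is not s-gonal.
s = 8: P(8, 2) = 8 and P(8, 3) = 21; 16 is not s-gonal.
s = 11: P(11, 2) = 11 and P(11, 3) = 30; 16 is not s-gonal.
Hits: s ∈ {4} → 1.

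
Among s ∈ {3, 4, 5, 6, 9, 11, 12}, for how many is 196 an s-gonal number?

2

s = 3: P(3, 19) = 190 and P(3, 20) = 210; 196 is not s-gonal.
s = 4: P(4, 14) = 196. ✓
s = 5: P(5, 11) = 176 and P(5, 12) = 210; 196 is not s-gonal.
s = 6: P(6, 10) = 190 and P(6, 11) = 231; 196 is not s-gonal.
s = 9: P(9, 7) = 154 and P(9, 8) = 204; 196 is not s-gonal.
s = 11: P(11, 7) = 196. ✓
s = 12: P(12, 6) = 156 and P(12, 7) = 217; 196 is not s-gonal.
Hits: s ∈ {4, 11} → 2.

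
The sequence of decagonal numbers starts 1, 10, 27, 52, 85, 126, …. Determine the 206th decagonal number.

The 206th decagonal number is n(4n−3) with n = 206.
206·(4·206 − 3) = 206·821 = 169126.

169126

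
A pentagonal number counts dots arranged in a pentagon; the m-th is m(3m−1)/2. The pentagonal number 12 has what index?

Set n(3n−1)/2 = 12, giving 3n² − n − 24 = 0.
So n = (1 + 17) / 6 = 18/6 = 3.

3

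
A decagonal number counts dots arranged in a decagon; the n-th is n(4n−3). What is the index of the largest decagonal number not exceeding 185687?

215

Solve n(4n−3) ≤ 185687 for integer n.
n = 215 gives 184255 ≤ 185687, while n = 216 gives 185976 > 185687; so the answer is index 215.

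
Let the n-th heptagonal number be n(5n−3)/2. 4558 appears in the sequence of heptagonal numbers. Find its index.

43

Set n(5n−3)/2 = 4558, giving 5n² − 3n − 9116 = 0.
The discriminant is 9 + 40·4558 = 182329, and √182329 = 427.
So n = (3 + 427) / 10 = 430/10 = 43.
Check: 43·(5·43 − 3)/2 = 4558. ✓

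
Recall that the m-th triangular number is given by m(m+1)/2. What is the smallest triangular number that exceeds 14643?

Solve n(n+1)/2 > 14643 for integer n.
The largest n with value ≤ 14643 is 170 (since 14535 ≤ 14643 < 14706), so the first above is n = 171, value 14706.

14706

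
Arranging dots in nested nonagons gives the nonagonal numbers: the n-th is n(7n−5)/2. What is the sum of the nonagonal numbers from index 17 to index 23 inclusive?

Σ i(7i−5)/2 = (7Σi² − 5Σi) / 2 over i = 17..23.
Σi = 276 − 136 = 140 and Σi² = 4324 − 1496 = 2828.
(7·2828 − 5·140) / 2 = 19096/2 = 9548.

9548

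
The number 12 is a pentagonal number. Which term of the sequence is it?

3

Set n(3n−1)/2 = 12, giving 3n² − n − 24 = 0.
The discriminant is 1 + 24·12 = 289, and √289 = 17.
So n = (1 + 17) / 6 = 18/6 = 3.
Check: 3·(3·3 − 1)/2 = 12. ✓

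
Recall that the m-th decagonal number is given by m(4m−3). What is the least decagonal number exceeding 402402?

Solve n(4n−3) > 402402 for integer n.
The largest n with value ≤ 402402 is 317 (since 401005 ≤ 402402 < 403542), so the first above is n = 318, value 403542.

403542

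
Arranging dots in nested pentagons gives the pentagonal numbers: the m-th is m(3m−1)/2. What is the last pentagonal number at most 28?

Solve n(3n−1)/2 ≤ 28 for integer n.
n = 4 gives 22 ≤ 28, while n = 5 gives 35 > 28; so the answer is 22.

22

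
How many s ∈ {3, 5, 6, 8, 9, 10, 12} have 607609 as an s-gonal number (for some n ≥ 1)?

s = 3: P(3, 1101) = 606651 and P(3, 1102) = 607753; 607609 is not s-gonal.
s = 5: P(5, 636) = 606426 and P(5, 637) = 608335; 607609 is not s-gonal.
s = 6: P(6, 551) = 606651 and P(6, 552) = 608856; 607609 is not s-gonal.
s = 8: P(8, 450) = 606600 and P(8, 451) = 609301; 607609 is not s-gonal.
s = 9: P(9, 417) = 607569 and P(9, 418) = 610489; 607609 is not s-gonal.
s = 10: P(10, 390) = 607230 and P(10, 391) = 610351; 607609 is not s-gonal.
s = 12: P(12, 349) = 607609. ✓
Hits: s ∈ {12} → 1.

1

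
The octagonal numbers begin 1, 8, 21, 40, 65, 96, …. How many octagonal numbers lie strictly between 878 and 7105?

31

The n-th octagonal number is n(3n−2).
Smallest index with value > 878: n = 18 (giving 936).
Largest index with value < 7105: n = 48 (giving 6816).
Indices 18 through 48: 31 terms.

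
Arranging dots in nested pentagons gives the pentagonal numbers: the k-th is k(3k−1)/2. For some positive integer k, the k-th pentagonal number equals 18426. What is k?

111

Set n(3n−1)/2 = 18426, giving 3n² − n − 36852 = 0.
So n = (1 + 665) / 6 = 666/6 = 111.
Check: 111·(3·111 − 1)/2 = 18426. ✓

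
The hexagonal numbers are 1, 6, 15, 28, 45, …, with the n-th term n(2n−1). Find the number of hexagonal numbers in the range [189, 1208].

The n-th hexagonal number is n(2n−1).
Smallest index with value ≥ 189: n = 10 (giving 190).
Largest index with value ≤ 1208: n = 24 (giving 1128).
Indices 10 through 24: 15 terms.

15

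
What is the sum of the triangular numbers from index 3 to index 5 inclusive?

31

Σ i(i+1)/2 = (Σi² + Σi) / 2 over i = 3..5.
Σi = 15 − 3 = 12 and Σi² = 55 − 5 = 50.
(1·50 + 1·12) / 2 = 62/2 = 31.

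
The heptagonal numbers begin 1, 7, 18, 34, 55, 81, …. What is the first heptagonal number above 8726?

Solve n(5n−3)/2 > 8726 for integer n.
The largest n with value ≤ 8726 is 59 (since 8614 ≤ 8726 < 8910), so the first above is n = 60, value 8910.

8910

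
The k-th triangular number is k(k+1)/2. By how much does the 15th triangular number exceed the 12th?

15·16/2 = 120 and 12·13/2 = 78.
Difference: 120 − 78 = 42.

42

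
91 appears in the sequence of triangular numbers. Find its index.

Set n(n+1)/2 = 91, giving n² + n − 182 = 0.
The discriminant is 1 + 8·91 = 729, and √729 = 27.
So n = (-1 + 27) / 2 = 26/2 = 13.
Check: 13·14/2 = 91. ✓

13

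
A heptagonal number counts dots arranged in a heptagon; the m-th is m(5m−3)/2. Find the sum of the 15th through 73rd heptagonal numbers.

Σ i(5i−3)/2 = (5Σi² − 3Σi) / 2 over i = 15..73.
Σi = 2701 − 105 = 2596 and Σi² = 132349 − 1015 = 131334.
(5·131334 − 3·2596) / 2 = 648882/2 = 324441.

324441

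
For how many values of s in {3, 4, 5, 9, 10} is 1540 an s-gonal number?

2

s = 3: P(3, 55) = 1540. ✓
s = 4: P(4, 39) = 1521 and P(4, 40) = 1600; 1540 is not s-gonal.
s = 5: P(5, 32) = 1520 and P(5, 33) = 1617; 1540 is not s-gonal.
s = 9: P(9, 21) = 1491 and P(9, 22) = 1639; 1540 is not s-gonal.
s = 10: P(10, 20) = 1540. ✓
Hits: s ∈ {3, 10} → 2.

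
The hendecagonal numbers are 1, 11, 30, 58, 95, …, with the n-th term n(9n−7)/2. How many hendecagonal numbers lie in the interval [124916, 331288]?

105

The n-th hendecagonal number is n(9n−7)/2.
Smallest index with value ≥ 124916: n = 167 (giving 124916).
Largest index with value ≤ 331288: n = 271 (giving 329536).
Indices 167 through 271: 105 terms.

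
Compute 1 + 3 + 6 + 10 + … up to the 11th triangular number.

286

Σ i(i+1)/2 = (Σi² + Σi) / 2 over i = 1..11.
Σi = 66 and Σi² = 506.
(1·506 + 1·66) / 2 = 572/2 = 286.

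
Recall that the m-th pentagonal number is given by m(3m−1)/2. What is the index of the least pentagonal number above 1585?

33

Solve n(3n−1)/2 > 1585 for integer n.
The largest n with value ≤ 1585 is 32 (since 1520 ≤ 1585 < 1617), so the first above is n = 33, value 1617.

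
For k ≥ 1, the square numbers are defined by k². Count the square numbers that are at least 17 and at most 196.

10

The n-th square number is n².
Smallest index with value ≥ 17: n = 5 (giving 25).
Largest index with value ≤ 196: n = 14 (giving 196).
Indices 5 through 14: 10 terms.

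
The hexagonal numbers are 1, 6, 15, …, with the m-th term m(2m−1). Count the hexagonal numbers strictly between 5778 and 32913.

74

The n-th hexagonal number is n(2n−1).
Smallest index with value > 5778: n = 55 (giving 5995).
Largest index with value < 32913: n = 128 (giving 32640).
Indices 55 through 128: 74 terms.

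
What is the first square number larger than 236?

256

Solve n² > 236 for integer n.
The largest n with value ≤ 236 is 15 (since 225 ≤ 236 < 256), so the first above is n = 16, value 256.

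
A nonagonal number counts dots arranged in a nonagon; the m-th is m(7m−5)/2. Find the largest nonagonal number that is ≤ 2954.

2871

Solve n(7n−5)/2 ≤ 2954 for integer n.
n = 29 gives 2871 ≤ 2954, while n = 30 gives 3075 > 2954; so the answer is 2871.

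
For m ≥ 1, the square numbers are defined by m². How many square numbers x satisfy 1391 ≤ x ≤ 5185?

The n-th square number is n².
Smallest index with value ≥ 1391: n = 38 (giving 1444).
Largest index with value ≤ 5185: n = 72 (giving 5184).
Indices 38 through 72: 35 terms.

35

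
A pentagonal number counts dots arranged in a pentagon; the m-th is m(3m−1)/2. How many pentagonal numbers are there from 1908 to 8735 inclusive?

41

The n-th pentagonal number is n(3n−1)/2.
Smallest index with value ≥ 1908: n = 36 (giving 1926).
Largest index with value ≤ 8735: n = 76 (giving 8626).
Indices 36 through 76: 41 terms.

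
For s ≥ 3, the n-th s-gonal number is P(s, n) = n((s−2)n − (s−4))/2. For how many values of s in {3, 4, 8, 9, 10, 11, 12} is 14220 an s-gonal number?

s = 3: P(3, 168) = 14196 and P(3, 169) = 14365; 14220 is not s-gonal.
s = 4: P(4, 119) = 14161 and P(4, 120) = 14400; 14220 is not s-gonal.
s = 8: P(8, 69) = 14145 and P(8, 70) = 14560; 14220 is not s-gonal.
s = 9: P(9, 64) = 14176 and P(9, 65) = 14625; 14220 is not s-gonal.
s = 10: P(10, 60) = 14220. ✓
s = 11: P(11, 56) = 13916 and P(11, 57) = 14421; 14220 is not s-gonal.
s = 12: P(12, 53) = 13833 and P(12, 54) = 14364; 14220 is not s-gonal.
Hits: s ∈ {10} → 1.

1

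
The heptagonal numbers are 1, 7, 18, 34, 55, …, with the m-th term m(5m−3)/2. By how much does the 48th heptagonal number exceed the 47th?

Consecutive heptagonal numbers differ by 5n − 4: here 5·48 − 4 = 236.

236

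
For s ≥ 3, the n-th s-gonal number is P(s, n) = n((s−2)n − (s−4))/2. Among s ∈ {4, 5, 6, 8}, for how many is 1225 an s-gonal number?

s = 4: P(4, 35) = 1225. ✓
s = 5: P(5, 28) = 1162 and P(5, 29) = 1247; 1225 is not s-gonal.
s = 6: P(6, 25) = 1225. ✓
s = 8: P(8, 20) = 1160 and P(8, 21) = 1281; 1225 is not s-gonal.
Hits: s ∈ {4, 6} → 2.

2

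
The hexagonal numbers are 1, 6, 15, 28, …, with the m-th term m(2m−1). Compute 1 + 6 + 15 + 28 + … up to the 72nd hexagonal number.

Σ i(2i−1) = 2Σi² − Σi over i = 1..72.
Σi = 2628 and Σi² = 127020.
2·127020 − 1·2628 = 251412.

251412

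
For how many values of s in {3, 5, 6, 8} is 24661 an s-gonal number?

1

s = 3: P(3, 221) = 24531 and P(3, 222) = 24753; 24661 is not s-gonal.
s = 5: P(5, 128) = 24512 and P(5, 129) = 24897; 24661 is not s-gonal.
s = 6: P(6, 111) = 24531 and P(6, 112) = 24976; 24661 is not s-gonal.
s = 8: P(8, 91) = 24661. ✓
Hits: s ∈ {8} → 1.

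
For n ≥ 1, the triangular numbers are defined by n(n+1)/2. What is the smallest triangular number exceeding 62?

Solve n(n+1)/2 > 62 for integer n.
The largest n with value ≤ 62 is 10 (since 55 ≤ 62 < 66), so the first above is n = 11, value 66.

66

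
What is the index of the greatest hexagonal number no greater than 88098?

210

Solve n(2n−1) ≤ 88098 for integer n.
n = 210 gives 87990 ≤ 88098, while n = 211 gives 88831 > 88098; so the answer is index 210.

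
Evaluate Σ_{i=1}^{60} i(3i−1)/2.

Σ i(3i−1)/2 = (3Σi² − Σi) / 2 over i = 1..60.
Σi = 1830 and Σi² = 73810.
(3·73810 − 1·1830) / 2 = 219600/2 = 109800.

109800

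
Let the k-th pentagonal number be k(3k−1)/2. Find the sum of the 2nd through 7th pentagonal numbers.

195

Σ i(3i−1)/2 = (3Σi² − Σi) / 2 over i = 2..7.
Σi = 28 − 1 = 27 and Σi² = 140 − 1 = 139.
(3·139 − 1·27) / 2 = 390/2 = 195.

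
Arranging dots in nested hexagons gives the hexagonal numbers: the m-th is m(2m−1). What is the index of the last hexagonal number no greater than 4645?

48

Solve n(2n−1) ≤ 4645 for integer n.
n = 48 gives 4560 ≤ 4645, while n = 49 gives 4753 > 4645; so the answer is index 48.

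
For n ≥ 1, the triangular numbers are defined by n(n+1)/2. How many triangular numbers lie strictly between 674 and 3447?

46

The n-th triangular number is n(n+1)/2.
Smallest index with value > 674: n = 37 (giving 703).
Largest index with value < 3447: n = 82 (giving 3403).
Indices 37 through 82: 46 terms.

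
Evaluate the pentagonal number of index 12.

The 12th pentagonal number is n(3n−1)/2 with n = 12.
12·(3·12 − 1)/2 = 12·35/2 = 210.

210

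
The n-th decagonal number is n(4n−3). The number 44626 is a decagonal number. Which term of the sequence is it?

106

Set n(4n−3) = 44626, giving 4n² − 3n − 44626 = 0.
The discriminant is 9 + 16·44626 = 714025, and √714025 = 845.
So n = (3 + 845) / 8 = 848/8 = 106.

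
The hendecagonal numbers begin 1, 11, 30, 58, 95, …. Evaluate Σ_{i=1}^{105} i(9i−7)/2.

1741845

Σ i(9i−7)/2 = (9Σi² − 7Σi) / 2 over i = 1..105.
Σi = 5565 and Σi² = 391405.
(9·391405 − 7·5565) / 2 = 3483690/2 = 1741845.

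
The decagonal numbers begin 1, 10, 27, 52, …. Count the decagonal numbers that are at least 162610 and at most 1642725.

The n-th decagonal number is n(4n−3).
Smallest index with value ≥ 162610: n = 202 (giving 162610).
Largest index with value ≤ 1642725: n = 641 (giving 1641601).
Indices 202 through 641: 440 terms.

440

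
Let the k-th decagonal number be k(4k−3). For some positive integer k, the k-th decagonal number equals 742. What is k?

14

Set n(4n−3) = 742, giving 4n² − 3n − 742 = 0.
The discriminant is 9 + 16·742 = 11881, and √11881 = 109.
So n = (3 + 109) / 8 = 112/8 = 14.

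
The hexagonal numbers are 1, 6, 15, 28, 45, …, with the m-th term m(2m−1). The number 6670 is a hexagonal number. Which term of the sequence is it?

58

Set n(2n−1) = 6670, giving 2n² − n − 6670 = 0.
The discriminant is 1 + 8·6670 = 53361, and √53361 = 231.
So n = (1 + 231) / 4 = 232/4 = 58.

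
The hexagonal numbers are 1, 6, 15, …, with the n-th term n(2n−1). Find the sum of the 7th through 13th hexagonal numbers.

1386

Σ i(2i−1) = 2Σi² − Σi over i = 7..13.
Σi = 91 − 21 = 70 and Σi² = 819 − 91 = 728.
2·728 − 1·70 = 1386.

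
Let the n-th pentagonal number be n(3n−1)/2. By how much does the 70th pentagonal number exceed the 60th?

1945

70·(3·70 − 1)/2 = 7315 and 60·(3·60 − 1)/2 = 5370.
Difference: 7315 − 5370 = 1945.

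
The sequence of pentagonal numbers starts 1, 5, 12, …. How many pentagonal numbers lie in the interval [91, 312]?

The n-th pentagonal number is n(3n−1)/2.
Smallest index with value ≥ 91: n = 8 (giving 92).
Largest index with value ≤ 312: n = 14 (giving 287).
Indices 8 through 14: 7 terms.

7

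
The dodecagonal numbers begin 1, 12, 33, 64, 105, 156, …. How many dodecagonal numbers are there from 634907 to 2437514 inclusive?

The n-th dodecagonal number is n(5n−4).
Smallest index with value ≥ 634907: n = 357 (giving 635817).
Largest index with value ≤ 2437514: n = 698 (giving 2433228).
Indices 357 through 698: 342 terms.

342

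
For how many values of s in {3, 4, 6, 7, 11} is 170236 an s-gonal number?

s = 3: P(3, 583) = 170236. ✓
s = 4: P(4, 412) = 169744 and P(4, 413) = 170569; 170236 is not s-gonal.
s = 6: P(6, 292) = 170236. ✓
s = 7: P(7, 261) = 169911 and P(7, 262) = 171217; 170236 is not s-gonal.
s = 11: P(11, 194) = 168683 and P(11, 195) = 170430; 170236 is not s-gonal.
Hits: s ∈ {3, 6} → 2.

2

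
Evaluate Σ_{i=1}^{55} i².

56980

Σ_{i=1}^{55} i² = 55·56·111/6 = 56980.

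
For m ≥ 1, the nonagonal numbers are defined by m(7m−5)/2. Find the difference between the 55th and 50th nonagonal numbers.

55·(7·55 − 5)/2 = 10450 and 50·(7·50 − 5)/2 = 8625.
Difference: 10450 − 8625 = 1825.

1825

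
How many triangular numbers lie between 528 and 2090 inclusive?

33

The n-th triangular number is n(n+1)/2.
Smallest index with value ≥ 528: n = 32 (giving 528).
Largest index with value ≤ 2090: n = 64 (giving 2080).
Indices 32 through 64: 33 terms.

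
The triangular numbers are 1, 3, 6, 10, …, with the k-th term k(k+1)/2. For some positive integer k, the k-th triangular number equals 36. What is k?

8

Set n(n+1)/2 = 36, giving n² + n − 72 = 0.
The discriminant is 1 + 8·36 = 289, and √289 = 17.
So n = (-1 + 17) / 2 = 16/2 = 8.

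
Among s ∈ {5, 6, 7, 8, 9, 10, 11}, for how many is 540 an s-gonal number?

s = 5: P(5, 19) = 532 and P(5, 20) = 590; 540 is not s-gonal.
s = 6: P(6, 16) = 496 and P(6, 17) = 561; 540 is not s-gonal.
s = 7: P(7, 15) = 540. ✓
s = 8: P(8, 13) = 481 and P(8, 14) = 560; 540 is not s-gonal.
s = 9: P(9, 12) = 474 and P(9, 13) = 559; 540 is not s-gonal.
s = 10: P(10, 12) = 540. ✓
s = 11: P(11, 11) = 506 and P(11, 12) = 606; 540 is not s-gonal.
Hits: s ∈ {7, 10} → 2.

2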